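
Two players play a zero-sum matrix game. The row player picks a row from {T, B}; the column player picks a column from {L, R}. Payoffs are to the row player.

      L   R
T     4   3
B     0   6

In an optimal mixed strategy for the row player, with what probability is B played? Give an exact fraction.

Row minima: T → 3, B → 0; maximin = 3.
Column maxima: L → 4, R → 6; minimax = 4.
3 ≠ 4, so there is no saddle point; optimal play is mixed.
Let the row player play T with probability p. Expected payoff against L: 4p + 0(1−p) = 4p; against R: 3p + 6(1−p) = −3p + 6.
Setting these equal: 4p = −3p + 6 ⇒ 7p = 6 ⇒ p = 6/7, and the value is (4)·(6/7) = 24/7.
For the column player: with q = P(L), equating T's and B's payoffs gives q + 3 = −6q + 6 ⇒ q = 3/7.

1/7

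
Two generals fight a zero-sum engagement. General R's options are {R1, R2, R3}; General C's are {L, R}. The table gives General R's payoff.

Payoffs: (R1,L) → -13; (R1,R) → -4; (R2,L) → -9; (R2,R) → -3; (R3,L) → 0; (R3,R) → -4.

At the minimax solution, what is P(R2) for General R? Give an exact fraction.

Row minima: R1 → -13, R2 → -9, R3 → -4; maximin = -4.
Column maxima: L → 0, R → -3; minimax = -3.
-4 ≠ -3, so there is no saddle point; optimal play is mixed.
R1 is strictly dominated by R2, so General R never plays it.
On the remaining 2×2 (R2, R3 vs L, R):
Let General R play R2 with probability p. Expected payoff against L: (-9)p + 0(1−p) = −9p; against R: (-3)p + (-4)(1−p) = p − 4.
Setting these equal: −9p = p − 4 ⇒ −10p = -4 ⇒ p = 2/5, and the value is (-9)·(2/5) = -18/5.
For General C: with q = P(L), equating R2's and R3's payoffs gives −6q − 3 = 4q − 4 ⇒ q = 1/10.

2/5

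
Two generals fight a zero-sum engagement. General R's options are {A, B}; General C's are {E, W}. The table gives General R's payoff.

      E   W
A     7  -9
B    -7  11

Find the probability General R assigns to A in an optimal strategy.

Row minima: A → -9, B → -7; maximin = -7.
Column maxima: E → 7, W → 11; minimax = 7.
-7 ≠ 7, so there is no saddle point; optimal play is mixed.
Let General R play A with probability p. Expected payoff against E: 7p + (-7)(1−p) = 14p − 7; against W: (-9)p + 11(1−p) = −20p + 11.
Setting these equal: 14p − 7 = −20p + 11 ⇒ 34p = 18 ⇒ p = 9/17, and the value is (14)·(9/17) − 7 = 7/17.
For General C: with q = P(E), equating A's and B's payoffs gives 16q − 9 = −18q + 11 ⇒ q = 10/17.

9/17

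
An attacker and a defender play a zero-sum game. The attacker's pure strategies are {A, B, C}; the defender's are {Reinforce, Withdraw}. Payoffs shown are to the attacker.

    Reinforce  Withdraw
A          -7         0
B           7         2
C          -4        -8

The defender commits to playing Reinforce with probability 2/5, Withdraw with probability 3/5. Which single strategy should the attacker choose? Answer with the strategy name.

B

Expected payoff of A: (2/5)·(-7) + (3/5)·0 = -14/5.
Expected payoff of B: (2/5)·7 + (3/5)·2 = 4.
Expected payoff of C: (2/5)·(-4) + (3/5)·(-8) = -32/5.
The largest is 4, so the attacker's best response is B.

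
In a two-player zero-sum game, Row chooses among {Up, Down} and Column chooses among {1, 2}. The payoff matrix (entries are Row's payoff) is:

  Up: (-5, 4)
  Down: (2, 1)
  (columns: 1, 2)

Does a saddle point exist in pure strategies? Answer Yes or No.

Row minima: Up → -5, Down → 1; maximin = 1.
Column maxima: 1 → 2, 2 → 4; minimax = 2.
1 ≠ 2, so no pure-strategy equilibrium exists.

No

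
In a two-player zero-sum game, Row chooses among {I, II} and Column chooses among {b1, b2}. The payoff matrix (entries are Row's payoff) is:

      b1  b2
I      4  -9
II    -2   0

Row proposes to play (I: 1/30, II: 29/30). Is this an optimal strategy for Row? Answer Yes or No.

Against b1 this mix gives (1/30)·4 + (29/30)·(-2) = -9/5.
Against b2 this mix gives (1/30)·(-9) + (29/30)·0 = -3/10.
Column will play b1, holding Row to -9/5. Shifting weight toward the row that does better against b1 would raise this floor (the equalizing mix achieves -6/5 against both b1 and b2), so the proposed strategy is not optimal.

No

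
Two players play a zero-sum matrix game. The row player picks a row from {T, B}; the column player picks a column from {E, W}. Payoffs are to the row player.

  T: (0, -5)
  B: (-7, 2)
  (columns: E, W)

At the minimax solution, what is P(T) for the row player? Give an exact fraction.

9/14

Row minima: T → -5, B → -7; maximin = -5.
Column maxima: E → 0, W → 2; minimax = 0.
-5 ≠ 0, so there is no saddle point; optimal play is mixed.
Let the row player play T with probability p. Expected payoff against E: 0p + (-7)(1−p) = 7p − 7; against W: (-5)p + 2(1−p) = −7p + 2.
Setting these equal: 7p − 7 = −7p + 2 ⇒ 14p = 9 ⇒ p = 9/14, and the value is (7)·(9/14) − 7 = -5/2.
For the column player: with q = P(E), equating T's and B's payoffs gives 5q − 5 = −9q + 2 ⇒ q = 1/2.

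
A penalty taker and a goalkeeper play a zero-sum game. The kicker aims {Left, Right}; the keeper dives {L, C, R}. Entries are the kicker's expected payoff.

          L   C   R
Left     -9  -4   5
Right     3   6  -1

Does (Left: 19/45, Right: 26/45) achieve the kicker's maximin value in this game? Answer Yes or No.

No

Against L this mix gives (19/45)·(-9) + (26/45)·3 = -31/15.
Against C this mix gives (19/45)·(-4) + (26/45)·6 = 16/9.
Against R this mix gives (19/45)·5 + (26/45)·(-1) = 23/15.
The keeper will play L, holding the kicker to -31/15. Shifting weight toward the row that does better against L would raise this floor (the equalizing mix achieves 1/3 against both L and R), so the proposed strategy is not optimal.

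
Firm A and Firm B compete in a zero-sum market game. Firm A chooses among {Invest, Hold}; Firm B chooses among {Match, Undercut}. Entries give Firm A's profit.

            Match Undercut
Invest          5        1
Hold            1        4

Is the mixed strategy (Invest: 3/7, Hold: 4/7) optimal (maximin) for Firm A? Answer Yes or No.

Against Match this mix gives (3/7)·5 + (4/7)·1 = 19/7.
Against Undercut this mix gives (3/7)·1 + (4/7)·4 = 19/7.
All of Firm B's active replies (Match, Undercut) yield 19/7, and no column does worse for Firm A. The mix makes Firm B indifferent and guarantees 19/7, so it is optimal.

Yes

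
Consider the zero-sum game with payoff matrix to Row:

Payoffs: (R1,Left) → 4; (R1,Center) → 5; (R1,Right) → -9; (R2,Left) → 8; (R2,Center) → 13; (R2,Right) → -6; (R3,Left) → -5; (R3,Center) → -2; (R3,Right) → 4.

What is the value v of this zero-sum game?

2/23

Row minima: R1 → -9, R2 → -6, R3 → -5; maximin = -5.
Column maxima: Left → 8, Center → 13, Right → 4; minimax = 4.
-5 ≠ 4, so there is no saddle point; optimal play is mixed.
R1 is strictly dominated by R2, so Row never plays it.
Center is strictly dominated by Left (it gives Row strictly more in every row), so Column never plays it.
On the remaining 2×2 (R2, R3 vs Left, Right):
Let Row play R2 with probability p. Expected payoff against Left: 8p + (-5)(1−p) = 13p − 5; against Right: (-6)p + 4(1−p) = −10p + 4.
Setting these equal: 13p − 5 = −10p + 4 ⇒ 23p = 9 ⇒ p = 9/23, and the value is (13)·(9/23) − 5 = 2/23.
For Column: with q = P(Left), equating R2's and R3's payoffs gives 14q − 6 = −9q + 4 ⇒ q = 10/23.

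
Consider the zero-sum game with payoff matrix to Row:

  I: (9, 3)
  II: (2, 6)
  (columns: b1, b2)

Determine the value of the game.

24/5

Row minima: I → 3, II → 2; maximin = 3.
Column maxima: b1 → 9, b2 → 6; minimax = 6.
3 ≠ 6, so there is no saddle point; optimal play is mixed.
Let Row play I with probability p. Expected payoff against b1: 9p + 2(1−p) = 7p + 2; against b2: 3p + 6(1−p) = −3p + 6.
Setting these equal: 7p + 2 = −3p + 6 ⇒ 10p = 4 ⇒ p = 2/5, and the value is (7)·(2/5) + 2 = 24/5.
For Column: with q = P(b1), equating I's and II's payoffs gives 6q + 3 = −4q + 6 ⇒ q = 3/10.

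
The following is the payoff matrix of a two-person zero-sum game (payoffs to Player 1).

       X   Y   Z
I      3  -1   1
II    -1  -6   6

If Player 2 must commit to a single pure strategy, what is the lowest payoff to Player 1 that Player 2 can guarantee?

-1

Column maxima: X → 3, Y → -1, Z → 6.
The smallest of these is -1.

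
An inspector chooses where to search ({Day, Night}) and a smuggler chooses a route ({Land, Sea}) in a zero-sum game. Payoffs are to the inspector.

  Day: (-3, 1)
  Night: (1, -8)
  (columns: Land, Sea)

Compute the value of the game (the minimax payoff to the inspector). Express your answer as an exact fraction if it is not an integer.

-23/13

Row minima: Day → -3, Night → -8; maximin = -3.
Column maxima: Land → 1, Sea → 1; minimax = 1.
-3 ≠ 1, so there is no saddle point; optimal play is mixed.
Let the inspector play Day with probability p. Expected payoff against Land: (-3)p + 1(1−p) = −4p + 1; against Sea: 1p + (-8)(1−p) = 9p − 8.
Setting these equal: −4p + 1 = 9p − 8 ⇒ −13p = -9 ⇒ p = 9/13, and the value is (-4)·(9/13) + 1 = -23/13.
For the smuggler: with q = P(Land), equating Day's and Night's payoffs gives −4q + 1 = 9q − 8 ⇒ q = 9/13.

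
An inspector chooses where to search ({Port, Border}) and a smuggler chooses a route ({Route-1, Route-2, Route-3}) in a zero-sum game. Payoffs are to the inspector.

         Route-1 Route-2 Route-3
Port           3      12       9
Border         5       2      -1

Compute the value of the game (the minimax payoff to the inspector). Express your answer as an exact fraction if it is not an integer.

4

Row minima: Port → 3, Border → -1; maximin = 3.
Column maxima: Route-1 → 5, Route-2 → 12, Route-3 → 9; minimax = 5.
3 ≠ 5, so there is no saddle point; optimal play is mixed.
Route-2 is strictly dominated by Route-3 (it gives the inspector strictly more in every row), so the smuggler never plays it.
On the remaining 2×2 (Port, Border vs Route-1, Route-3):
Let the inspector play Port with probability p. Expected payoff against Route-1: 3p + 5(1−p) = −2p + 5; against Route-3: 9p + (-1)(1−p) = 10p − 1.
Setting these equal: −2p + 5 = 10p − 1 ⇒ −12p = -6 ⇒ p = 1/2, and the value is (-2)·(1/2) + 5 = 4.
For the smuggler: with q = P(Route-1), equating Port's and Border's payoffs gives −6q + 9 = 6q − 1 ⇒ q = 5/6.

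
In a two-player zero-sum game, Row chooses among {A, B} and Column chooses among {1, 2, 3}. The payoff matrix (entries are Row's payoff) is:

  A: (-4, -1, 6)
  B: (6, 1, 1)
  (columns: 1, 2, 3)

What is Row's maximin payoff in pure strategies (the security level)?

1

Row minima: A → -4, B → 1.
The best of these is 1.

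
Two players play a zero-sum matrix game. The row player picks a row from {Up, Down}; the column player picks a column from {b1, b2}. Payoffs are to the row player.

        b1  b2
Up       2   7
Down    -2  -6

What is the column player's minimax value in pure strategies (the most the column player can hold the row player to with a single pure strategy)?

2

Column maxima: b1 → 2, b2 → 7.
The smallest of these is 2.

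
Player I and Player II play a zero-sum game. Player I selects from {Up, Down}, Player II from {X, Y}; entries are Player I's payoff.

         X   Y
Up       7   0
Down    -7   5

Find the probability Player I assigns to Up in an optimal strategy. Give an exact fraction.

12/19

Row minima: Up → 0, Down → -7; maximin = 0.
Column maxima: X → 7, Y → 5; minimax = 5.
0 ≠ 5, so there is no saddle point; optimal play is mixed.
Let Player I play Up with probability p. Expected payoff against X: 7p + (-7)(1−p) = 14p − 7; against Y: 0p + 5(1−p) = −5p + 5.
Setting these equal: 14p − 7 = −5p + 5 ⇒ 19p = 12 ⇒ p = 12/19, and the value is (14)·(12/19) − 7 = 35/19.
For Player II: with q = P(X), equating Up's and Down's payoffs gives 7q = −12q + 5 ⇒ q = 5/19.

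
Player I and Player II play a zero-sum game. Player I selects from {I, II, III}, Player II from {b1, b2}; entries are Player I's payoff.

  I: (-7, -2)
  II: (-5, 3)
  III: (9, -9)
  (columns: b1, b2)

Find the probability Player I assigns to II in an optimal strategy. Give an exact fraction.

9/13

Row minima: I → -7, II → -5, III → -9; maximin = -5.
Column maxima: b1 → 9, b2 → 3; minimax = 3.
-5 ≠ 3, so there is no saddle point; optimal play is mixed.
I is strictly dominated by II, so Player I never plays it.
On the remaining 2×2 (II, III vs b1, b2):
Let Player I play II with probability p. Expected payoff against b1: (-5)p + 9(1−p) = −14p + 9; against b2: 3p + (-9)(1−p) = 12p − 9.
Setting these equal: −14p + 9 = 12p − 9 ⇒ −26p = -18 ⇒ p = 9/13, and the value is (-14)·(9/13) + 9 = -9/13.
For Player II: with q = P(b1), equating II's and III's payoffs gives −8q + 3 = 18q − 9 ⇒ q = 6/13.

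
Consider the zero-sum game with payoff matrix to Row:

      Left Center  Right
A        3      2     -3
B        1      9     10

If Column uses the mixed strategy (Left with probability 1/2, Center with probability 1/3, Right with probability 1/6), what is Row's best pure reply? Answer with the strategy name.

B

Expected payoff of A: (1/2)·3 + (1/3)·2 + (1/6)·(-3) = 5/3.
Expected payoff of B: (1/2)·1 + (1/3)·9 + (1/6)·10 = 31/6.
The largest is 31/6, so Row's best response is B.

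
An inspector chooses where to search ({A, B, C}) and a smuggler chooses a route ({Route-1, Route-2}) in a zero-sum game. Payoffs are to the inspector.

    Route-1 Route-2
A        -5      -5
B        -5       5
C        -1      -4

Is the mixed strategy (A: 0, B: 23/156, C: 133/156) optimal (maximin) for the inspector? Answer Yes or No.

No

Against Route-1 this mix gives (23/156)·(-5) + (133/156)·(-1) = -62/39.
Against Route-2 this mix gives (23/156)·5 + (133/156)·(-4) = -139/52.
The smuggler will play Route-2, holding the inspector to -139/52. Shifting weight toward the row that does better against Route-2 would raise this floor (the equalizing mix achieves -25/13 against both Route-2 and Route-1), so the proposed strategy is not optimal.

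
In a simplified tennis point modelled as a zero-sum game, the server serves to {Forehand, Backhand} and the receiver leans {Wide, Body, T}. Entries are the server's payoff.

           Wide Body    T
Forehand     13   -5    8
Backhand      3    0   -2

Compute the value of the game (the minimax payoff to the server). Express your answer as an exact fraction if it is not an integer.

-2/3

Row minima: Forehand → -5, Backhand → -2; maximin = -2.
Column maxima: Wide → 13, Body → 0, T → 8; minimax = 0.
-2 ≠ 0, so there is no saddle point; optimal play is mixed.
Wide is strictly dominated by Body (it gives the server strictly more in every row), so the receiver never plays it.
On the remaining 2×2 (Forehand, Backhand vs Body, T):
Let the server play Forehand with probability p. Expected payoff against Body: (-5)p + 0(1−p) = −5p; against T: 8p + (-2)(1−p) = 10p − 2.
Setting these equal: −5p = 10p − 2 ⇒ −15p = -2 ⇒ p = 2/15, and the value is (-5)·(2/15) = -2/3.
For the receiver: with q = P(Body), equating Forehand's and Backhand's payoffs gives −13q + 8 = 2q − 2 ⇒ q = 2/3.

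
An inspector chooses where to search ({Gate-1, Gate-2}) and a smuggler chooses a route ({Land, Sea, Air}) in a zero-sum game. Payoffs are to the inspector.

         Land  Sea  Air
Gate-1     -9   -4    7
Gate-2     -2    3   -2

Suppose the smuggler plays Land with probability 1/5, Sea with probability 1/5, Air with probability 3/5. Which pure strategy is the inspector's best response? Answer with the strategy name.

Gate-1

Expected payoff of Gate-1: (1/5)·(-9) + (1/5)·(-4) + (3/5)·7 = 8/5.
Expected payoff of Gate-2: (1/5)·(-2) + (1/5)·3 + (3/5)·(-2) = -1.
The largest is 8/5, so the inspector's best response is Gate-1.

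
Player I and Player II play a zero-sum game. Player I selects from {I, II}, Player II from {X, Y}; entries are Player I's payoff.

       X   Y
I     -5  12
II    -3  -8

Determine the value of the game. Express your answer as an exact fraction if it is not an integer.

-38/11

Row minima: I → -5, II → -8; maximin = -5.
Column maxima: X → -3, Y → 12; minimax = -3.
-5 ≠ -3, so there is no saddle point; optimal play is mixed.
Let Player I play I with probability p. Expected payoff against X: (-5)p + (-3)(1−p) = −2p − 3; against Y: 12p + (-8)(1−p) = 20p − 8.
Setting these equal: −2p − 3 = 20p − 8 ⇒ −22p = -5 ⇒ p = 5/22, and the value is (-2)·(5/22) − 3 = -38/11.
For Player II: with q = P(X), equating I's and II's payoffs gives −17q + 12 = 5q − 8 ⇒ q = 10/11.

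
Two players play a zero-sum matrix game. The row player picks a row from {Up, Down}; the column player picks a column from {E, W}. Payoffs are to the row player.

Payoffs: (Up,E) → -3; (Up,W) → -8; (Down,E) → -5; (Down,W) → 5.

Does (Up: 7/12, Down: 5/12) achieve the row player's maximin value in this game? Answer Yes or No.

No

Against E this mix gives (7/12)·(-3) + (5/12)·(-5) = -23/6.
Against W this mix gives (7/12)·(-8) + (5/12)·5 = -31/12.
The column player will play E, holding the row player to -23/6. Shifting weight toward the row that does better against E would raise this floor (the equalizing mix achieves -11/3 against both E and W), so the proposed strategy is not optimal.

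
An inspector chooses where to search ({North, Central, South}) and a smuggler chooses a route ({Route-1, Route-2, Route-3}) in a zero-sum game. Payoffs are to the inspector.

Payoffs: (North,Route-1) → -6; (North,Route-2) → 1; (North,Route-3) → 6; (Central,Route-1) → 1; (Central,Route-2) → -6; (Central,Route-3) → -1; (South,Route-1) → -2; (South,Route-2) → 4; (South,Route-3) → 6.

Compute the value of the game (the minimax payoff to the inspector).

-8/13

Row minima: North → -6, Central → -6, South → -2; maximin = -2.
Column maxima: Route-1 → 1, Route-2 → 4, Route-3 → 6; minimax = 1.
-2 ≠ 1, so there is no saddle point; optimal play is mixed.
Route-3 is strictly dominated by Route-2 (it gives the inspector strictly more in every row), so the smuggler never plays it.
With Route-3 eliminated, North is strictly dominated by South (South gives the inspector strictly more in every remaining column), so the inspector never plays it.
On the remaining 2×2 (Central, South vs Route-1, Route-2):
Let the inspector play Central with probability p. Expected payoff against Route-1: 1p + (-2)(1−p) = 3p − 2; against Route-2: (-6)p + 4(1−p) = −10p + 4.
Setting these equal: 3p − 2 = −10p + 4 ⇒ 13p = 6 ⇒ p = 6/13, and the value is (3)·(6/13) − 2 = -8/13.
For the smuggler: with q = P(Route-1), equating Central's and South's payoffs gives 7q − 6 = −6q + 4 ⇒ q = 10/13.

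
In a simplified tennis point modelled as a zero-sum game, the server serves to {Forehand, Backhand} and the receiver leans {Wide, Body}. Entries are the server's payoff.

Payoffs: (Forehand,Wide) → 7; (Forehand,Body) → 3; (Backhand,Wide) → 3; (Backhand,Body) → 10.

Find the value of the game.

Row minima: Forehand → 3, Backhand → 3; maximin = 3.
Column maxima: Wide → 7, Body → 10; minimax = 7.
3 ≠ 7, so there is no saddle point; optimal play is mixed.
Let the server play Forehand with probability p. Expected payoff against Wide: 7p + 3(1−p) = 4p + 3; against Body: 3p + 10(1−p) = −7p + 10.
Setting these equal: 4p + 3 = −7p + 10 ⇒ 11p = 7 ⇒ p = 7/11, and the value is (4)·(7/11) + 3 = 61/11.
For the receiver: with q = P(Wide), equating Forehand's and Backhand's payoffs gives 4q + 3 = −7q + 10 ⇒ q = 7/11.

61/11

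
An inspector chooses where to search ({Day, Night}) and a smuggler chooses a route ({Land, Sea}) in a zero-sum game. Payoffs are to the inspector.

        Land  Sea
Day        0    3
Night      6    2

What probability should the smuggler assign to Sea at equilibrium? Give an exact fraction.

6/7

Row minima: Day → 0, Night → 2; maximin = 2.
Column maxima: Land → 6, Sea → 3; minimax = 3.
2 ≠ 3, so there is no saddle point; optimal play is mixed.
Let the inspector play Day with probability p. Expected payoff against Land: 0p + 6(1−p) = −6p + 6; against Sea: 3p + 2(1−p) = p + 2.
Setting these equal: −6p + 6 = p + 2 ⇒ −7p = -4 ⇒ p = 4/7, and the value is (-6)·(4/7) + 6 = 18/7.
For the smuggler: with q = P(Land), equating Day's and Night's payoffs gives −3q + 3 = 4q + 2 ⇒ q = 1/7.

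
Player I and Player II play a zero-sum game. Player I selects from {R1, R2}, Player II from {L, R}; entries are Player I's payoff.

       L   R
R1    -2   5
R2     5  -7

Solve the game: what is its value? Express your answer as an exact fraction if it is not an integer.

11/19

Row minima: R1 → -2, R2 → -7; maximin = -2.
Column maxima: L → 5, R → 5; minimax = 5.
-2 ≠ 5, so there is no saddle point; optimal play is mixed.
Let Player I play R1 with probability p. Expected payoff against L: (-2)p + 5(1−p) = −7p + 5; against R: 5p + (-7)(1−p) = 12p − 7.
Setting these equal: −7p + 5 = 12p − 7 ⇒ −19p = -12 ⇒ p = 12/19, and the value is (-7)·(12/19) + 5 = 11/19.
For Player II: with q = P(L), equating R1's and R2's payoffs gives −7q + 5 = 12q − 7 ⇒ q = 12/19.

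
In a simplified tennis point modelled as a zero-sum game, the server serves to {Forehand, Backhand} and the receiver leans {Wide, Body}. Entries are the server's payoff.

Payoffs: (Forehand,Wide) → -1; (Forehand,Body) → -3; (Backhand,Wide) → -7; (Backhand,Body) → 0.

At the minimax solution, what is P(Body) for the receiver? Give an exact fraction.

2/3

Row minima: Forehand → -3, Backhand → -7; maximin = -3.
Column maxima: Wide → -1, Body → 0; minimax = -1.
-3 ≠ -1, so there is no saddle point; optimal play is mixed.
Let the server play Forehand with probability p. Expected payoff against Wide: (-1)p + (-7)(1−p) = 6p − 7; against Body: (-3)p + 0(1−p) = −3p.
Setting these equal: 6p − 7 = −3p ⇒ 9p = 7 ⇒ p = 7/9, and the value is (6)·(7/9) − 7 = -7/3.
For the receiver: with q = P(Wide), equating Forehand's and Backhand's payoffs gives 2q − 3 = −7q ⇒ q = 1/3.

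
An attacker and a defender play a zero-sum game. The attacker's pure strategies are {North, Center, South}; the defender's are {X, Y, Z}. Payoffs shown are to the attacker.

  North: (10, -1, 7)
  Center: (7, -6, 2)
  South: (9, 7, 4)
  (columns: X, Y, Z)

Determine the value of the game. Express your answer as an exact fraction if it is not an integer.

Row minima: North → -1, Center → -6, South → 4; maximin = 4.
Column maxima: X → 10, Y → 7, Z → 7; minimax = 7.
4 ≠ 7, so there is no saddle point; optimal play is mixed.
Center is strictly dominated by North, so the attacker never plays it.
X is strictly dominated by Y (it gives the attacker strictly more in every row), so the defender never plays it.
On the remaining 2×2 (North, South vs Y, Z):
Let the attacker play North with probability p. Expected payoff against Y: (-1)p + 7(1−p) = −8p + 7; against Z: 7p + 4(1−p) = 3p + 4.
Setting these equal: −8p + 7 = 3p + 4 ⇒ −11p = -3 ⇒ p = 3/11, and the value is (-8)·(3/11) + 7 = 53/11.
For the defender: with q = P(Y), equating North's and South's payoffs gives −8q + 7 = 3q + 4 ⇒ q = 3/11.

53/11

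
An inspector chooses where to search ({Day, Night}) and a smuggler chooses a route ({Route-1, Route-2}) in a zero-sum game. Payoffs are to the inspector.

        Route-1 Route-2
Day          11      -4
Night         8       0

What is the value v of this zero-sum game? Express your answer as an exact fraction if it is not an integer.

0

Row minima: Day → -4, Night → 0; maximin = 0.
Column maxima: Route-1 → 11, Route-2 → 0; minimax = 0.
Since maximin = minimax = 0, there is a saddle point and the value is 0.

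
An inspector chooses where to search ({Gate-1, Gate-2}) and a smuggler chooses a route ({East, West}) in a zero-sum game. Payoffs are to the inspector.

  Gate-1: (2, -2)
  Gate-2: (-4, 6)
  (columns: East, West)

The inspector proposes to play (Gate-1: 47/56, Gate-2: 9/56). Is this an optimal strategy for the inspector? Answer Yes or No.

No

Against East this mix gives (47/56)·2 + (9/56)·(-4) = 29/28.
Against West this mix gives (47/56)·(-2) + (9/56)·6 = -5/7.
The smuggler will play West, holding the inspector to -5/7. Shifting weight toward the row that does better against West would raise this floor (the equalizing mix achieves 2/7 against both West and East), so the proposed strategy is not optimal.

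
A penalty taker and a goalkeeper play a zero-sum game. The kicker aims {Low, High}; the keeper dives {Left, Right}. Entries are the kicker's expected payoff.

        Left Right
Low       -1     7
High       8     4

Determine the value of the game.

5

Row minima: Low → -1, High → 4; maximin = 4.
Column maxima: Left → 8, Right → 7; minimax = 7.
4 ≠ 7, so there is no saddle point; optimal play is mixed.
Let the kicker play Low with probability p. Expected payoff against Left: (-1)p + 8(1−p) = −9p + 8; against Right: 7p + 4(1−p) = 3p + 4.
Setting these equal: −9p + 8 = 3p + 4 ⇒ −12p = -4 ⇒ p = 1/3, and the value is (-9)·(1/3) + 8 = 5.
For the keeper: with q = P(Left), equating Low's and High's payoffs gives −8q + 7 = 4q + 4 ⇒ q = 1/4.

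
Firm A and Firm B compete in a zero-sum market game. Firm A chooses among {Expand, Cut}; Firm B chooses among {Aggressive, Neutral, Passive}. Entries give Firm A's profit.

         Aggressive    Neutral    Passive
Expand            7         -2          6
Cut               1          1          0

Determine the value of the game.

2/3

Row minima: Expand → -2, Cut → 0; maximin = 0.
Column maxima: Aggressive → 7, Neutral → 1, Passive → 6; minimax = 1.
0 ≠ 1, so there is no saddle point; optimal play is mixed.
Aggressive is strictly dominated by Passive (it gives Firm A strictly more in every row), so Firm B never plays it.
On the remaining 2×2 (Expand, Cut vs Neutral, Passive):
Let Firm A play Expand with probability p. Expected payoff against Neutral: (-2)p + 1(1−p) = −3p + 1; against Passive: 6p + 0(1−p) = 6p.
Setting these equal: −3p + 1 = 6p ⇒ −9p = -1 ⇒ p = 1/9, and the value is (-3)·(1/9) + 1 = 2/3.
For Firm B: with q = P(Neutral), equating Expand's and Cut's payoffs gives −8q + 6 = q ⇒ q = 2/3.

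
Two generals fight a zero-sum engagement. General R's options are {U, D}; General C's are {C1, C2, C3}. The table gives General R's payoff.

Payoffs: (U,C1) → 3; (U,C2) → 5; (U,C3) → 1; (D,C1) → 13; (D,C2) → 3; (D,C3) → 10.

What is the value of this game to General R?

Row minima: U → 1, D → 3; maximin = 3.
Column maxima: C1 → 13, C2 → 5, C3 → 10; minimax = 5.
3 ≠ 5, so there is no saddle point; optimal play is mixed.
C1 is strictly dominated by C3 (it gives General R strictly more in every row), so General C never plays it.
On the remaining 2×2 (U, D vs C2, C3):
Let General R play U with probability p. Expected payoff against C2: 5p + 3(1−p) = 2p + 3; against C3: 1p + 10(1−p) = −9p + 10.
Setting these equal: 2p + 3 = −9p + 10 ⇒ 11p = 7 ⇒ p = 7/11, and the value is (2)·(7/11) + 3 = 47/11.
For General C: with q = P(C2), equating U's and D's payoffs gives 4q + 1 = −7q + 10 ⇒ q = 9/11.

47/11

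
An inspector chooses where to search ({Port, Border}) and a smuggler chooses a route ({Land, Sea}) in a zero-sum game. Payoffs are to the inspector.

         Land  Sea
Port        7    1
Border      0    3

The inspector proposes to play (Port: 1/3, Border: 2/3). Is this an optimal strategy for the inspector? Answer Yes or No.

Yes

Against Land this mix gives (1/3)·7 + (2/3)·0 = 7/3.
Against Sea this mix gives (1/3)·1 + (2/3)·3 = 7/3.
All of the smuggler's active replies (Land, Sea) yield 7/3, and no column does worse for the inspector. The mix makes the smuggler indifferent and guarantees 7/3, so it is optimal.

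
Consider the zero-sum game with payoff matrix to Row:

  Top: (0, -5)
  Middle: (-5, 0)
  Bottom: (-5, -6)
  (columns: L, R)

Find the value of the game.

Row minima: Top → -5, Middle → -5, Bottom → -6; maximin = -5.
Column maxima: L → 0, R → 0; minimax = 0.
-5 ≠ 0, so there is no saddle point; optimal play is mixed.
Bottom is strictly dominated by Top, so Row never plays it.
On the remaining 2×2 (Top, Middle vs L, R):
Let Row play Top with probability p. Expected payoff against L: 0p + (-5)(1−p) = 5p − 5; against R: (-5)p + 0(1−p) = −5p.
Setting these equal: 5p − 5 = −5p ⇒ 10p = 5 ⇒ p = 1/2, and the value is (5)·(1/2) − 5 = -5/2.
For Column: with q = P(L), equating Top's and Middle's payoffs gives 5q − 5 = −5q ⇒ q = 1/2.

-5/2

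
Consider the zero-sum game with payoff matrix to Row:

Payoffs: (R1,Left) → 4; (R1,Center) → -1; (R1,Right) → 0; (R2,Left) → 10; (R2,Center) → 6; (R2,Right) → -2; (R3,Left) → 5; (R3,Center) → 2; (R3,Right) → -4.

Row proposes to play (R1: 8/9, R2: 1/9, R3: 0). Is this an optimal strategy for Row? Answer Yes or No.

Against Left this mix gives (8/9)·4 + (1/9)·10 = 14/3.
Against Center this mix gives (8/9)·(-1) + (1/9)·6 = -2/9.
Against Right this mix gives (8/9)·0 + (1/9)·(-2) = -2/9.
All of Column's active replies (Center, Right) yield -2/9, and no column does worse for Row. The mix makes Column indifferent and guarantees -2/9, so it is optimal.

Yes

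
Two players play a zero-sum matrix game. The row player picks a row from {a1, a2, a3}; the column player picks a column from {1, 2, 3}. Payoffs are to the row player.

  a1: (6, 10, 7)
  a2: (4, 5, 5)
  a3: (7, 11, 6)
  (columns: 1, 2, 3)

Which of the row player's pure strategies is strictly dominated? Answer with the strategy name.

a1 gives a strictly higher payoff than a2 against every column: 6 > 4, 10 > 5, 7 > 5.
So a2 is strictly dominated and the row player never plays it.

a2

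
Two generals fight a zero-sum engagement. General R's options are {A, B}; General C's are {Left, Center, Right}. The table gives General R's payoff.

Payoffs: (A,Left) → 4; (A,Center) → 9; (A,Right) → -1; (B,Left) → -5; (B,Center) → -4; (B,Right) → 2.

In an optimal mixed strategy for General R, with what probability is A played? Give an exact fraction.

7/12

Row minima: A → -1, B → -5; maximin = -1.
Column maxima: Left → 4, Center → 9, Right → 2; minimax = 2.
-1 ≠ 2, so there is no saddle point; optimal play is mixed.
Center is strictly dominated by Left (it gives General R strictly more in every row), so General C never plays it.
On the remaining 2×2 (A, B vs Left, Right):
Let General R play A with probability p. Expected payoff against Left: 4p + (-5)(1−p) = 9p − 5; against Right: (-1)p + 2(1−p) = −3p + 2.
Setting these equal: 9p − 5 = −3p + 2 ⇒ 12p = 7 ⇒ p = 7/12, and the value is (9)·(7/12) − 5 = 1/4.
For General C: with q = P(Left), equating A's and B's payoffs gives 5q − 1 = −7q + 2 ⇒ q = 1/4.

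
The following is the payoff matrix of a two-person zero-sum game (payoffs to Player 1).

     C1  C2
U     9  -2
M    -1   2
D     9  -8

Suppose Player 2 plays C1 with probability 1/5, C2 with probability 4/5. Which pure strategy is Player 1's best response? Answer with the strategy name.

M

Expected payoff of U: (1/5)·9 + (4/5)·(-2) = 1/5.
Expected payoff of M: (1/5)·(-1) + (4/5)·2 = 7/5.
Expected payoff of D: (1/5)·9 + (4/5)·(-8) = -23/5.
The largest is 7/5, so Player 1's best response is M.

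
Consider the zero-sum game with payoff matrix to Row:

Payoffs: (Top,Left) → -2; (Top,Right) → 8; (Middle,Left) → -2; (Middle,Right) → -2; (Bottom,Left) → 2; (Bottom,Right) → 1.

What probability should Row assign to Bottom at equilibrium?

Row minima: Top → -2, Middle → -2, Bottom → 1; maximin = 1.
Column maxima: Left → 2, Right → 8; minimax = 2.
1 ≠ 2, so there is no saddle point; optimal play is mixed.
Middle is strictly dominated by Bottom, so Row never plays it.
On the remaining 2×2 (Top, Bottom vs Left, Right):
Let Row play Top with probability p. Expected payoff against Left: (-2)p + 2(1−p) = −4p + 2; against Right: 8p + 1(1−p) = 7p + 1.
Setting these equal: −4p + 2 = 7p + 1 ⇒ −11p = -1 ⇒ p = 1/11, and the value is (-4)·(1/11) + 2 = 18/11.
For Column: with q = P(Left), equating Top's and Bottom's payoffs gives −10q + 8 = q + 1 ⇒ q = 7/11.

10/11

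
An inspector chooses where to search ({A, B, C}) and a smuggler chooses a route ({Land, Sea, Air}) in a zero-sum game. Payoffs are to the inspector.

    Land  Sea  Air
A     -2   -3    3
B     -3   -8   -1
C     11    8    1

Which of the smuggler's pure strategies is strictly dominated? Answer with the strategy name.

Sea holds the inspector's payoff strictly below Land in every row: -3 < -2, -8 < -3, 8 < 11.
So Land is strictly dominated for the smuggler.

Land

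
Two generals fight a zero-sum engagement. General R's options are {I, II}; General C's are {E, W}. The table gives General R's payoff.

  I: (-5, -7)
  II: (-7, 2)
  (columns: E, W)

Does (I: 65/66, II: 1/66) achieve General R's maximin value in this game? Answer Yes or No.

No

Against E this mix gives (65/66)·(-5) + (1/66)·(-7) = -166/33.
Against W this mix gives (65/66)·(-7) + (1/66)·2 = -151/22.
General C will play W, holding General R to -151/22. Shifting weight toward the row that does better against W would raise this floor (the equalizing mix achieves -59/11 against both W and E), so the proposed strategy is not optimal.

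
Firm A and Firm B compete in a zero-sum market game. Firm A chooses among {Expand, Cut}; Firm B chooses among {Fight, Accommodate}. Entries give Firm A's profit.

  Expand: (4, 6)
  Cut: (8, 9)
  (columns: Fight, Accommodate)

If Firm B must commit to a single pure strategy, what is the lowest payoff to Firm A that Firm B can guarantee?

Column maxima: Fight → 8, Accommodate → 9.
The smallest of these is 8.

8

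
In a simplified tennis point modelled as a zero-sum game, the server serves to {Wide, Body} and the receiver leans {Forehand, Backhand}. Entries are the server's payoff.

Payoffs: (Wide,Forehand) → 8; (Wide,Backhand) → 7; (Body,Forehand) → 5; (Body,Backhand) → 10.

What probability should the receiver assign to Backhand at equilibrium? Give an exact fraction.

1/2

Row minima: Wide → 7, Body → 5; maximin = 7.
Column maxima: Forehand → 8, Backhand → 10; minimax = 8.
7 ≠ 8, so there is no saddle point; optimal play is mixed.
Let the server play Wide with probability p. Expected payoff against Forehand: 8p + 5(1−p) = 3p + 5; against Backhand: 7p + 10(1−p) = −3p + 10.
Setting these equal: 3p + 5 = −3p + 10 ⇒ 6p = 5 ⇒ p = 5/6, and the value is (3)·(5/6) + 5 = 15/2.
For the receiver: with q = P(Forehand), equating Wide's and Body's payoffs gives q + 7 = −5q + 10 ⇒ q = 1/2.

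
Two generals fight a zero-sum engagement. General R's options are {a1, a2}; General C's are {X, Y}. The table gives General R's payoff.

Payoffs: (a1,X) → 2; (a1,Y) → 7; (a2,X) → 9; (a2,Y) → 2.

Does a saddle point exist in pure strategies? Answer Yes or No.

Row minima: a1 → 2, a2 → 2; maximin = 2.
Column maxima: X → 9, Y → 7; minimax = 7.
2 ≠ 7, so no pure-strategy equilibrium exists.

No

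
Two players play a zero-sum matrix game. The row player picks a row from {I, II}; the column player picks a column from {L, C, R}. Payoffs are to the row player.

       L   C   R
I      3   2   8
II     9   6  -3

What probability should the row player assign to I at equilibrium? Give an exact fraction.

3/5

Row minima: I → 2, II → -3; maximin = 2.
Column maxima: L → 9, C → 6, R → 8; minimax = 6.
2 ≠ 6, so there is no saddle point; optimal play is mixed.
L is strictly dominated by C (it gives the row player strictly more in every row), so the column player never plays it.
On the remaining 2×2 (I, II vs C, R):
Let the row player play I with probability p. Expected payoff against C: 2p + 6(1−p) = −4p + 6; against R: 8p + (-3)(1−p) = 11p − 3.
Setting these equal: −4p + 6 = 11p − 3 ⇒ −15p = -9 ⇒ p = 3/5, and the value is (-4)·(3/5) + 6 = 18/5.
For the column player: with q = P(C), equating I's and II's payoffs gives −6q + 8 = 9q − 3 ⇒ q = 11/15.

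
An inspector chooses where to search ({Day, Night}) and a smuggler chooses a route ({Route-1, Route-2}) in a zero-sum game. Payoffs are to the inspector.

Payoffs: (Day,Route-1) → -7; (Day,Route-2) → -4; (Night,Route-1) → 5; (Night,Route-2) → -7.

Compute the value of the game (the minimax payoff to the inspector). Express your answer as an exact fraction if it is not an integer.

-23/5

Row minima: Day → -7, Night → -7; maximin = -7.
Column maxima: Route-1 → 5, Route-2 → -4; minimax = -4.
-7 ≠ -4, so there is no saddle point; optimal play is mixed.
Let the inspector play Day with probability p. Expected payoff against Route-1: (-7)p + 5(1−p) = −12p + 5; against Route-2: (-4)p + (-7)(1−p) = 3p − 7.
Setting these equal: −12p + 5 = 3p − 7 ⇒ −15p = -12 ⇒ p = 4/5, and the value is (-12)·(4/5) + 5 = -23/5.
For the smuggler: with q = P(Route-1), equating Day's and Night's payoffs gives −3q − 4 = 12q − 7 ⇒ q = 1/5.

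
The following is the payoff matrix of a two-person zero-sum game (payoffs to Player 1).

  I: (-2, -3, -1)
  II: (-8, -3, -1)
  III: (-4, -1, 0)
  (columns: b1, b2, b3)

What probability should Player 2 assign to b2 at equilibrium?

Row minima: I → -3, II → -8, III → -4; maximin = -3.
Column maxima: b1 → -2, b2 → -1, b3 → 0; minimax = -2.
-3 ≠ -2, so there is no saddle point; optimal play is mixed.
II is strictly dominated by III, so Player 1 never plays it.
b3 is strictly dominated by b1 (it gives Player 1 strictly more in every row), so Player 2 never plays it.
On the remaining 2×2 (I, III vs b1, b2):
Let Player 1 play I with probability p. Expected payoff against b1: (-2)p + (-4)(1−p) = 2p − 4; against b2: (-3)p + (-1)(1−p) = −2p − 1.
Setting these equal: 2p − 4 = −2p − 1 ⇒ 4p = 3 ⇒ p = 3/4, and the value is (2)·(3/4) − 4 = -5/2.
For Player 2: with q = P(b1), equating I's and III's payoffs gives q − 3 = −3q − 1 ⇒ q = 1/2.

1/2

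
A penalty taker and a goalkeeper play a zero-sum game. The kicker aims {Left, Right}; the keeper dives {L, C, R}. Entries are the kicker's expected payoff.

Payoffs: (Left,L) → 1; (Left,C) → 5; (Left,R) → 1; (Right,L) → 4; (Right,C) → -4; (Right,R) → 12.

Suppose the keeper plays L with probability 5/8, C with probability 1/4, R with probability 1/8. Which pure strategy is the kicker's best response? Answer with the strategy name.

Expected payoff of Left: (5/8)·1 + (1/4)·5 + (1/8)·1 = 2.
Expected payoff of Right: (5/8)·4 + (1/4)·(-4) + (1/8)·12 = 3.
The largest is 3, so the kicker's best response is Right.

Right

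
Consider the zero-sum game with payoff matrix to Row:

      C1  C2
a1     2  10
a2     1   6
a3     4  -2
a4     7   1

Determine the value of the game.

Row minima: a1 → 2, a2 → 1, a3 → -2, a4 → 1; maximin = 2.
Column maxima: C1 → 7, C2 → 10; minimax = 7.
2 ≠ 7, so there is no saddle point; optimal play is mixed.
a2 is strictly dominated by a1, so Row never plays it.
a3 is strictly dominated by a4, so Row never plays it.
On the remaining 2×2 (a1, a4 vs C1, C2):
Let Row play a1 with probability p. Expected payoff against C1: 2p + 7(1−p) = −5p + 7; against C2: 10p + 1(1−p) = 9p + 1.
Setting these equal: −5p + 7 = 9p + 1 ⇒ −14p = -6 ⇒ p = 3/7, and the value is (-5)·(3/7) + 7 = 34/7.
For Column: with q = P(C1), equating a1's and a4's payoffs gives −8q + 10 = 6q + 1 ⇒ q = 9/14.

34/7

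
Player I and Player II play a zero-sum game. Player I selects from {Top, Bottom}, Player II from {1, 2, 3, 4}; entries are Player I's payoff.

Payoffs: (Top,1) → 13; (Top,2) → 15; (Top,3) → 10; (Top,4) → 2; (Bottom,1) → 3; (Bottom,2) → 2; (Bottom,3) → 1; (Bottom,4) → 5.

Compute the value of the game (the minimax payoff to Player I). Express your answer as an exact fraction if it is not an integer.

Row minima: Top → 2, Bottom → 1; maximin = 2.
Column maxima: 1 → 13, 2 → 15, 3 → 10, 4 → 5; minimax = 5.
2 ≠ 5, so there is no saddle point; optimal play is mixed.
1 is strictly dominated by 3 (it gives Player I strictly more in every row), so Player II never plays it.
2 is strictly dominated by 3 (it gives Player I strictly more in every row), so Player II never plays it.
On the remaining 2×2 (Top, Bottom vs 3, 4):
Let Player I play Top with probability p. Expected payoff against 3: 10p + 1(1−p) = 9p + 1; against 4: 2p + 5(1−p) = −3p + 5.
Setting these equal: 9p + 1 = −3p + 5 ⇒ 12p = 4 ⇒ p = 1/3, and the value is (9)·(1/3) + 1 = 4.
For Player II: with q = P(3), equating Top's and Bottom's payoffs gives 8q + 2 = −4q + 5 ⇒ q = 1/4.

4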